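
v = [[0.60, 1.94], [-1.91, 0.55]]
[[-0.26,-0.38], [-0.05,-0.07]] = v @ [[-0.01, -0.02],[-0.13, -0.19]]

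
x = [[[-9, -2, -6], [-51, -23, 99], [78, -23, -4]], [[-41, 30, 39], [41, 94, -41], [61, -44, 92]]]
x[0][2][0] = 78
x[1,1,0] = 41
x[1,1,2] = -41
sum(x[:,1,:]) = 119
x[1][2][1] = -44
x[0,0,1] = -2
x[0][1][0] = -51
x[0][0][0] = -9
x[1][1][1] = 94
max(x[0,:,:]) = 99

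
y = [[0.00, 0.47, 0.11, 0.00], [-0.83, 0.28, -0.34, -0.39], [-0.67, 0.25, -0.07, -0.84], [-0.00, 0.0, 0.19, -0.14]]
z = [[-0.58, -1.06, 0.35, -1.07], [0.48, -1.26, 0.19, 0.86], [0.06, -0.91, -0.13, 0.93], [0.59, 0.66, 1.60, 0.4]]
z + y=[[-0.58, -0.59, 0.46, -1.07], [-0.35, -0.98, -0.15, 0.47], [-0.61, -0.66, -0.2, 0.09], [0.59, 0.66, 1.79, 0.26]]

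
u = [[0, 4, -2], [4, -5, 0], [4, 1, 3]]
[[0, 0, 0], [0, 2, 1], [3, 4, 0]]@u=[[0, 0, 0], [12, -9, 3], [16, -8, -6]]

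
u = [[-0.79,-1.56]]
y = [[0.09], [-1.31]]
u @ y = [[1.97]]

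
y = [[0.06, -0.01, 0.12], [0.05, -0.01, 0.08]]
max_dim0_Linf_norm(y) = 0.12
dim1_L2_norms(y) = [0.13, 0.09]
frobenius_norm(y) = 0.16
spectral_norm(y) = 0.16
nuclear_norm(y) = 0.17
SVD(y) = [[-0.82, -0.58], [-0.58, 0.82]] @ diag([0.1644398357815847, 0.00771624313545473]) @ [[-0.47,0.08,-0.88], [0.82,-0.31,-0.47]]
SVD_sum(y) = [[0.06, -0.01, 0.12], [0.04, -0.01, 0.08]] + [[-0.00, 0.0, 0.0], [0.01, -0.00, -0.0]]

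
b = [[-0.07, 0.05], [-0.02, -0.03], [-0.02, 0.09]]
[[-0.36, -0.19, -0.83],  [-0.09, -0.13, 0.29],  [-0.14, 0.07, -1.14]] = b @ [[4.9, 3.85, 3.28], [-0.43, 1.61, -11.96]]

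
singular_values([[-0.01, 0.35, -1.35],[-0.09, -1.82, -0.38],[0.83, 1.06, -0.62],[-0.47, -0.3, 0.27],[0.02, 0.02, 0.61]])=[2.27, 1.64, 0.7]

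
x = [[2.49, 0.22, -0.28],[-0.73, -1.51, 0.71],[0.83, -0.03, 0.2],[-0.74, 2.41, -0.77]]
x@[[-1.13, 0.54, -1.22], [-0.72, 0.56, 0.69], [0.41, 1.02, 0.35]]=[[-3.09, 1.18, -2.98], [2.20, -0.52, 0.1], [-0.83, 0.64, -0.96], [-1.21, 0.16, 2.3]]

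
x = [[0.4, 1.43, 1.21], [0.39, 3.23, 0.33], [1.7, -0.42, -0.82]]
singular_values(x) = [3.69, 1.9, 0.94]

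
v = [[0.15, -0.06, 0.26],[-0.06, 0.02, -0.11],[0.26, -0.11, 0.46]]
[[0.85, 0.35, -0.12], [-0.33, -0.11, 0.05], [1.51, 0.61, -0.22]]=v @ [[2.40, 5.39, 0.1],[-3.56, -4.18, 1.14],[1.08, -2.71, -0.27]]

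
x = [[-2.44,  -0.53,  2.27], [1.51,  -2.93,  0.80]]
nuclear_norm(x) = 6.77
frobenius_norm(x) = 4.78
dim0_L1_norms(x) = [3.95, 3.46, 3.07]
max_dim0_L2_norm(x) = 2.98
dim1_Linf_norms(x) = [2.44, 2.93]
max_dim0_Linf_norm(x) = 2.93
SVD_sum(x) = [[-1.74, 1.22, 0.53], [2.09, -1.47, -0.64]] + [[-0.70, -1.75, 1.74], [-0.58, -1.46, 1.44]]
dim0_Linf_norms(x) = [2.44, 2.93, 2.27]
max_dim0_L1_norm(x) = 3.95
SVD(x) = [[-0.64, 0.77],[0.77, 0.64]] @ diag([3.43032542652305, 3.3354561109613563]) @ [[0.79, -0.56, -0.24], [-0.27, -0.68, 0.68]]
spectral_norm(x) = 3.43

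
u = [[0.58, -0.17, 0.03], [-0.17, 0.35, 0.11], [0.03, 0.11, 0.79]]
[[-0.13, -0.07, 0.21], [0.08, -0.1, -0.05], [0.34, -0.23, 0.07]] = u @ [[-0.25, -0.21, 0.37], [-0.03, -0.32, 0.02], [0.44, -0.24, 0.07]]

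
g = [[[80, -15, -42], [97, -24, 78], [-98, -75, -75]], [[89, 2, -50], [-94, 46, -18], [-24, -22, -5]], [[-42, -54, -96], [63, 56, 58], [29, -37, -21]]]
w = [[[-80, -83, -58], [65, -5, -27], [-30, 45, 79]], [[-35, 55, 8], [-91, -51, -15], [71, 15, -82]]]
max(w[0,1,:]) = 65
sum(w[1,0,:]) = 28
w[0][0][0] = -80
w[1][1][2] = -15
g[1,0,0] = 89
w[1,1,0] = -91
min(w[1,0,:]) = -35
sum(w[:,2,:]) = 98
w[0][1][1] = -5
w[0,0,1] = -83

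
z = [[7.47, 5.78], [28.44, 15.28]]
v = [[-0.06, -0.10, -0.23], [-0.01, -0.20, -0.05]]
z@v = [[-0.51,-1.90,-2.01], [-1.86,-5.90,-7.31]]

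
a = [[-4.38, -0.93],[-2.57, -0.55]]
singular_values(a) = [5.19, 0.0]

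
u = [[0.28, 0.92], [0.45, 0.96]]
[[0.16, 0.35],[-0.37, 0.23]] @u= [[0.20, 0.48], [-0.00, -0.12]]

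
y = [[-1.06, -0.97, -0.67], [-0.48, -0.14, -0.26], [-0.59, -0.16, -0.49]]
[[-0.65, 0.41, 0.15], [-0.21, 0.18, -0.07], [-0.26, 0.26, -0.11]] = y @ [[0.34, -0.27, 0.21], [0.28, 0.02, -0.47], [0.03, -0.22, 0.13]]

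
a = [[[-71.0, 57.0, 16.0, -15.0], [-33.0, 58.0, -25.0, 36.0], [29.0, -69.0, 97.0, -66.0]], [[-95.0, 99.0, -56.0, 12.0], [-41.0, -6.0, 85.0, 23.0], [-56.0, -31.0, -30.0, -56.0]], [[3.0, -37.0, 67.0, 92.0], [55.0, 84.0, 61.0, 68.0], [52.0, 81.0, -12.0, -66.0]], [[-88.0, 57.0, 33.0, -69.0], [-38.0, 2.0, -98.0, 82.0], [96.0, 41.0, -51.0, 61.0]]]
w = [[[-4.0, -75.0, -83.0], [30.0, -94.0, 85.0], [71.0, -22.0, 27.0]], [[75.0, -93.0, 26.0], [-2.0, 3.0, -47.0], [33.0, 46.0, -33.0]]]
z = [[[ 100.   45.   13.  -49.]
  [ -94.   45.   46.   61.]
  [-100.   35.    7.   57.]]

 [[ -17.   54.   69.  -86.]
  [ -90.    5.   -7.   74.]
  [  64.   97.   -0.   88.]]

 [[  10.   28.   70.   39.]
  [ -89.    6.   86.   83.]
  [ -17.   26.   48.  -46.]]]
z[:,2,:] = [[-100.0, 35.0, 7.0, 57.0], [64.0, 97.0, -0.0, 88.0], [-17.0, 26.0, 48.0, -46.0]]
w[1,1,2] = -47.0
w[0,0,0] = -4.0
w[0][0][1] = -75.0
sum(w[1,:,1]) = -44.0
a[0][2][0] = 29.0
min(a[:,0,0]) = -95.0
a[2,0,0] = 3.0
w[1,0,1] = -93.0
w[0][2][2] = 27.0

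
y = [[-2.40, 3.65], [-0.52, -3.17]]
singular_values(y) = [5.09, 1.87]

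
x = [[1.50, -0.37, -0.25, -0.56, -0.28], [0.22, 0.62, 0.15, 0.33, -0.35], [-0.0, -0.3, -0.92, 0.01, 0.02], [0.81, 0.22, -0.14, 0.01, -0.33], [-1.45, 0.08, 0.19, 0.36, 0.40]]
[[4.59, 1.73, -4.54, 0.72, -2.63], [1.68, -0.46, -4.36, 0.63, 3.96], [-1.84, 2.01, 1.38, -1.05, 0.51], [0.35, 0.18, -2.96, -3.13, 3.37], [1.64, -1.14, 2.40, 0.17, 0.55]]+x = [[6.09, 1.36, -4.79, 0.16, -2.91], [1.90, 0.16, -4.21, 0.96, 3.61], [-1.84, 1.71, 0.46, -1.04, 0.53], [1.16, 0.4, -3.1, -3.12, 3.04], [0.19, -1.06, 2.59, 0.53, 0.95]]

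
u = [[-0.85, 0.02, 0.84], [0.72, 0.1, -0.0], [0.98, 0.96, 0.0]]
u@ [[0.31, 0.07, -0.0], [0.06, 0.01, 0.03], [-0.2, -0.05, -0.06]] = [[-0.43,-0.10,-0.05],[0.23,0.05,0.0],[0.36,0.08,0.03]]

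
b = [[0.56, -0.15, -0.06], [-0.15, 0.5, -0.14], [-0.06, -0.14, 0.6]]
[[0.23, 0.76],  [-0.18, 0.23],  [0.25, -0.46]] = b@[[0.43,1.51], [-0.10,0.78], [0.44,-0.44]]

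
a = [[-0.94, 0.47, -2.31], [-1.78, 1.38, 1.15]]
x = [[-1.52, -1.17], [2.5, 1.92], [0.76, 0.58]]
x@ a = [[3.51, -2.33, 2.17], [-5.77, 3.82, -3.57], [-1.75, 1.16, -1.09]]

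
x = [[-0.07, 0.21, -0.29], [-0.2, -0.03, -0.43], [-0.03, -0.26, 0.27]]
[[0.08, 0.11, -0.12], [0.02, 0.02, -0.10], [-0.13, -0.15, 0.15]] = x@[[0.46, 0.18, -0.27],[0.18, 0.38, -0.16],[-0.27, -0.16, 0.36]]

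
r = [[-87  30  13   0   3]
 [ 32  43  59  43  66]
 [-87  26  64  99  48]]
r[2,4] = 48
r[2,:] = [-87, 26, 64, 99, 48]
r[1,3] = 43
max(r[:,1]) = 43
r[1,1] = 43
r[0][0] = -87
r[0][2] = 13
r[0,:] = [-87, 30, 13, 0, 3]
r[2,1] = 26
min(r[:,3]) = 0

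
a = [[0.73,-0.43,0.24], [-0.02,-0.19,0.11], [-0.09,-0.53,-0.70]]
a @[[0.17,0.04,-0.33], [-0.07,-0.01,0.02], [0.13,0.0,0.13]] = [[0.19, 0.03, -0.22], [0.02, 0.0, 0.02], [-0.07, 0.00, -0.07]]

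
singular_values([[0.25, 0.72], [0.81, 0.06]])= [0.93, 0.61]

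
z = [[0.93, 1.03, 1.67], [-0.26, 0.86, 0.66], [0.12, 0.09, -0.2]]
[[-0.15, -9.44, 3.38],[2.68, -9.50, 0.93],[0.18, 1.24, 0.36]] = z@[[-2.13, 5.35, 1.81], [3.09, -5.31, 1.61], [-0.81, -5.36, 0.02]]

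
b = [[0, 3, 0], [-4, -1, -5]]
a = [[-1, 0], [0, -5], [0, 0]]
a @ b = [[0, -3, 0], [20, 5, 25], [0, 0, 0]]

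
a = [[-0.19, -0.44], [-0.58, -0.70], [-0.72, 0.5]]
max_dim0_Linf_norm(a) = 0.72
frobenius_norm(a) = 1.35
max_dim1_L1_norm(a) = 1.28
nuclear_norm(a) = 1.91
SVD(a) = [[-0.45, -0.16], [-0.89, -0.01], [-0.08, 0.99]] @ diag([1.0215658580812679, 0.8836872736453109]) @ [[0.65, 0.76],  [-0.76, 0.65]]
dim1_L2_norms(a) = [0.48, 0.91, 0.88]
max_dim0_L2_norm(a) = 0.97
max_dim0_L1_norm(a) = 1.64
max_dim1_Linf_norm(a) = 0.72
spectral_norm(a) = 1.02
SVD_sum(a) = [[-0.3, -0.35], [-0.59, -0.69], [-0.05, -0.06]] + [[0.11, -0.09], [0.01, -0.01], [-0.67, 0.56]]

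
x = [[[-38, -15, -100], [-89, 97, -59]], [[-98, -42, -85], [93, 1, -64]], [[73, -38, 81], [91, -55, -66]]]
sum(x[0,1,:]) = -51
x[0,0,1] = -15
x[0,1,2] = -59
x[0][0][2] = -100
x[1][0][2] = -85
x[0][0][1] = -15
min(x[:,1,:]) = -89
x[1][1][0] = 93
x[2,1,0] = 91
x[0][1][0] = -89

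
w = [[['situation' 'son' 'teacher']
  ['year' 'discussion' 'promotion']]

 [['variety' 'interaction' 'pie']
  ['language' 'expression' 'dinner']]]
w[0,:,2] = ['teacher', 'promotion']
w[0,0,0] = 'situation'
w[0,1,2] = 'promotion'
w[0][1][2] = 'promotion'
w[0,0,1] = 'son'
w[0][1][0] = 'year'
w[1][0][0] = 'variety'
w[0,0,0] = 'situation'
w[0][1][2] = 'promotion'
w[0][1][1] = 'discussion'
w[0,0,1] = 'son'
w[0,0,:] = ['situation', 'son', 'teacher']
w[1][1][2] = 'dinner'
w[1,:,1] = ['interaction', 'expression']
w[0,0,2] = 'teacher'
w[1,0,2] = 'pie'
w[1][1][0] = 'language'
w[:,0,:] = [['situation', 'son', 'teacher'], ['variety', 'interaction', 'pie']]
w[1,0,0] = 'variety'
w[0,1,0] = 'year'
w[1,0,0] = 'variety'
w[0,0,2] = 'teacher'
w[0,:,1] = ['son', 'discussion']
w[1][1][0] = 'language'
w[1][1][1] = 'expression'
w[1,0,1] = 'interaction'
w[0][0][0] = 'situation'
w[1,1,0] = 'language'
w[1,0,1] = 'interaction'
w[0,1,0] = 'year'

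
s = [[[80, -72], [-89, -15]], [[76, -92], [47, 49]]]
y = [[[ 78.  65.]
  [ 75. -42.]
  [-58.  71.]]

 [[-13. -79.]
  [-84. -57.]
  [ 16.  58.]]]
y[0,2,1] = 71.0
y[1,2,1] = 58.0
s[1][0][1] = -92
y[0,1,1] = -42.0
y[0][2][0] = -58.0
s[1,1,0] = 47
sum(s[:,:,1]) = -130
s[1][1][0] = 47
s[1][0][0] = 76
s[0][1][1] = -15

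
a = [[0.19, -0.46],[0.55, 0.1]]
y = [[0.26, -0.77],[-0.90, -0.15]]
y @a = [[-0.37, -0.2], [-0.25, 0.4]]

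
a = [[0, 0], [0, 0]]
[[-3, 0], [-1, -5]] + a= [[-3, 0], [-1, -5]]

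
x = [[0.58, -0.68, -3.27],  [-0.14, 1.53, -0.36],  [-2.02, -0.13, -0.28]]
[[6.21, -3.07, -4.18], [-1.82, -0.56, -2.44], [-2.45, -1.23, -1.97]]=x@[[1.49, 0.47, 0.82], [-1.37, -0.08, -1.13], [-1.35, 1.04, 1.66]]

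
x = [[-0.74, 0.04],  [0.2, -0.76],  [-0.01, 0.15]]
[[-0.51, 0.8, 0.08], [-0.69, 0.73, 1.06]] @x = [[0.54, -0.62],  [0.65, -0.42]]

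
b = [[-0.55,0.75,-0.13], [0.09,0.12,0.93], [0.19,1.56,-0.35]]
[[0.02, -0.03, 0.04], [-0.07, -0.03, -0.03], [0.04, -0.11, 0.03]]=b @ [[-0.01, -0.03, -0.04], [0.01, -0.07, 0.02], [-0.08, -0.02, -0.03]]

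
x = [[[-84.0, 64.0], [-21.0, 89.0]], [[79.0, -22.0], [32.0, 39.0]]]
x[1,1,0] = 32.0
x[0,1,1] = 89.0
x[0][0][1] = 64.0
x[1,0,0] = 79.0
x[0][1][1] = 89.0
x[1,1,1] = 39.0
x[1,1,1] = 39.0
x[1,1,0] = 32.0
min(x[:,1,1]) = 39.0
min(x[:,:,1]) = -22.0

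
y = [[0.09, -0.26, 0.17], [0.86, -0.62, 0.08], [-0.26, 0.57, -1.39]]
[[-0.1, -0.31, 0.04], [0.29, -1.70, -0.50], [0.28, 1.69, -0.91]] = y @ [[0.76, -1.92, -0.48], [0.57, -0.04, 0.25], [-0.11, -0.87, 0.85]]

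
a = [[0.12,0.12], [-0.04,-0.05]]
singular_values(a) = [0.18, 0.01]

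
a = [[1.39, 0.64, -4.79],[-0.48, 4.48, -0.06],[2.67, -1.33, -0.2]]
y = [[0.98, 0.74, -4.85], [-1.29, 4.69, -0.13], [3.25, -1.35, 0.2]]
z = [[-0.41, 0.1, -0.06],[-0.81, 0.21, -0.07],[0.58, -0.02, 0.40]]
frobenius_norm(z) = 1.18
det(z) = 0.00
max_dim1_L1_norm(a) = 6.82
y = a + z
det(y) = 66.11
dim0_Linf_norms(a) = [2.67, 4.48, 4.79]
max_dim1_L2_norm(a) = 5.03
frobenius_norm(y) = 7.82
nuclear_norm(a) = 12.11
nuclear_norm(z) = 1.44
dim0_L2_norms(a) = [3.05, 4.72, 4.79]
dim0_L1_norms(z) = [1.8, 0.33, 0.53]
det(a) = 52.72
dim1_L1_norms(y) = [6.57, 6.11, 4.8]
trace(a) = 5.67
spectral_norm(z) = 1.14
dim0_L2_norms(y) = [3.63, 4.94, 4.86]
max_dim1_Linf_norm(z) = 0.81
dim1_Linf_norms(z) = [0.41, 0.81, 0.58]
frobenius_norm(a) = 7.38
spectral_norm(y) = 5.53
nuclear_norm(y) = 12.91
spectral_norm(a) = 5.14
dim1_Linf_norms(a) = [4.79, 4.48, 2.67]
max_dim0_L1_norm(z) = 1.8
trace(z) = 0.20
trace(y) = 5.87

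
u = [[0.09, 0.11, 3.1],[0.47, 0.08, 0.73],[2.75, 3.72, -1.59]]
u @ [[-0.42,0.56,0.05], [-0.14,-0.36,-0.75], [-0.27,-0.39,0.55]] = [[-0.89, -1.20, 1.63], [-0.41, -0.05, 0.36], [-1.25, 0.82, -3.53]]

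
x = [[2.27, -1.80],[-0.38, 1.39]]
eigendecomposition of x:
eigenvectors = [[0.96,0.79], [-0.27,0.61]]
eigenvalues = [2.77, 0.89]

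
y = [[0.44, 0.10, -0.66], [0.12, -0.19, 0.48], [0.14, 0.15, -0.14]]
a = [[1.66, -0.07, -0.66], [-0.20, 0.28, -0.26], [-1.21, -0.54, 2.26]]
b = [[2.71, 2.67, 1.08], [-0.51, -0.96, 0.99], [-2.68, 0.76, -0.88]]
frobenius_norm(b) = 5.13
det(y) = -0.04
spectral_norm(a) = 2.99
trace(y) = 0.11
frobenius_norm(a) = 3.20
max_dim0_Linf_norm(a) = 2.26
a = b @ y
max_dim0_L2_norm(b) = 3.85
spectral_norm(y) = 0.92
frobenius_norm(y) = 0.99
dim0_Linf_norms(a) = [1.66, 0.54, 2.26]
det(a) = 0.47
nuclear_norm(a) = 4.26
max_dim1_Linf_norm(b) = 2.71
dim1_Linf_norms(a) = [1.66, 0.28, 2.26]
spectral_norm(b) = 4.42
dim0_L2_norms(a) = [2.06, 0.61, 2.37]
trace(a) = 4.20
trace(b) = 0.87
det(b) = -11.23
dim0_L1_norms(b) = [5.9, 4.39, 2.95]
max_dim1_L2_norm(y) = 0.8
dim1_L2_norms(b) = [3.95, 1.47, 2.92]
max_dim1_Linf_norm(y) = 0.66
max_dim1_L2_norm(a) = 2.62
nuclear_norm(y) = 1.40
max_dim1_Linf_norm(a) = 2.26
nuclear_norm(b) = 7.87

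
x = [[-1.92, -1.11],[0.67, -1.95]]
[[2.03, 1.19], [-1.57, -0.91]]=x@[[-1.27, -0.74], [0.37, 0.21]]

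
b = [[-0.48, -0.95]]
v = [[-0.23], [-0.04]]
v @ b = [[0.11, 0.22], [0.02, 0.04]]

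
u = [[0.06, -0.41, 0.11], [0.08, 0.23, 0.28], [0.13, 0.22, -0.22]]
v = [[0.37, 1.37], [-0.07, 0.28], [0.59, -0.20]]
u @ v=[[0.12, -0.05], [0.18, 0.12], [-0.1, 0.28]]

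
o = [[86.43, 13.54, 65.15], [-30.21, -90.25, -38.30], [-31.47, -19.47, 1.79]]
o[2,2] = 1.79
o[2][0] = -31.47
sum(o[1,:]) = -158.76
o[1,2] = -38.3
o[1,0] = -30.21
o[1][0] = -30.21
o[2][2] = 1.79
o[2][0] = -31.47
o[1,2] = -38.3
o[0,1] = 13.54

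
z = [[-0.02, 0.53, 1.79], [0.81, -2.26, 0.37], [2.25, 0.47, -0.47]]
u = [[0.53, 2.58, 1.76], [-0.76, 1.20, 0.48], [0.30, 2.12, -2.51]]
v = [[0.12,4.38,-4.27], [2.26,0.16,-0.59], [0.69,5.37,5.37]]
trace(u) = -0.78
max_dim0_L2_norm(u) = 3.55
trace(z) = -2.75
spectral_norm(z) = 2.56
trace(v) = 5.65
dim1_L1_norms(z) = [2.34, 3.44, 3.19]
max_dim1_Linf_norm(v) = 5.37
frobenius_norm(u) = 4.81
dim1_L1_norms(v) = [8.77, 3.01, 11.43]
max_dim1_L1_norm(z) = 3.44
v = z @ u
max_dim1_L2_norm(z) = 2.43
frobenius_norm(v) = 10.05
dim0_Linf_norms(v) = [2.26, 5.37, 5.37]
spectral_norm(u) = 3.56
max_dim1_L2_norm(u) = 3.3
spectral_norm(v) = 7.63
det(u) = -10.16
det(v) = -105.81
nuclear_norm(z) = 6.62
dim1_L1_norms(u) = [4.87, 2.44, 4.93]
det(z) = 10.41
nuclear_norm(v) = 16.03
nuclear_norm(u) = 7.58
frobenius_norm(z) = 3.86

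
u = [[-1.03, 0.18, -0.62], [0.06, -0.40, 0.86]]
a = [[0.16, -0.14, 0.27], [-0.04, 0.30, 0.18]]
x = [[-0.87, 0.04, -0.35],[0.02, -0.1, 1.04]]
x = a + u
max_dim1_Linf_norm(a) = 0.3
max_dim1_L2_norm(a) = 0.35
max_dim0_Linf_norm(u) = 1.03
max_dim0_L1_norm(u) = 1.48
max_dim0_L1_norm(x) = 1.39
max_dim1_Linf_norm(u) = 1.03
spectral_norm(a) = 0.35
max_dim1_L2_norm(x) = 1.04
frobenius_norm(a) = 0.49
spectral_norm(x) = 1.18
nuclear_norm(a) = 0.70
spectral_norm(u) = 1.38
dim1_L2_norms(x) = [0.94, 1.04]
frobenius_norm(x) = 1.40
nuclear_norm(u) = 2.07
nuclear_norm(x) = 1.94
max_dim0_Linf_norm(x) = 1.04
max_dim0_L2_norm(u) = 1.06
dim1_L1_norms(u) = [1.83, 1.32]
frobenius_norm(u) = 1.54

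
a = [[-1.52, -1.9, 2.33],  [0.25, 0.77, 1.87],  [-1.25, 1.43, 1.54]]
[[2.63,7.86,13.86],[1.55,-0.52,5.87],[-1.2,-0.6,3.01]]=a @ [[1.16, -1.12, 0.0], [-0.99, -2.26, -2.29], [1.08, 0.8, 4.08]]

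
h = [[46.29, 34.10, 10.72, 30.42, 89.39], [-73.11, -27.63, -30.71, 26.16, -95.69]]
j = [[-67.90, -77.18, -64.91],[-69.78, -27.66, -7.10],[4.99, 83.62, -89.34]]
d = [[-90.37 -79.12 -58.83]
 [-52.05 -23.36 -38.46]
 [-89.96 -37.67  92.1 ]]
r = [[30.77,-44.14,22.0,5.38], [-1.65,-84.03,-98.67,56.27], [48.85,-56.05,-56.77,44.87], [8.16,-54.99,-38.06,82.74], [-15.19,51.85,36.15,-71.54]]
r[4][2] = 36.15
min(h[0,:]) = 10.72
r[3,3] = 82.74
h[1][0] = -73.11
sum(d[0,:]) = -228.32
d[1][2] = -38.46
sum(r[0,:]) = 14.009999999999998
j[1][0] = -69.78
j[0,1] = -77.18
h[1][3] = 26.16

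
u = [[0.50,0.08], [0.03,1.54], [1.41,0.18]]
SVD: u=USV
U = [[-0.23, 0.25],[-0.75, -0.66],[-0.62, 0.71]]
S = [1.64, 1.41]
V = [[-0.61, -0.79], [0.79, -0.61]]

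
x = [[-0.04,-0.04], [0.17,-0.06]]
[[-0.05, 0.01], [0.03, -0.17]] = x@[[0.45, -0.80], [0.83, 0.52]]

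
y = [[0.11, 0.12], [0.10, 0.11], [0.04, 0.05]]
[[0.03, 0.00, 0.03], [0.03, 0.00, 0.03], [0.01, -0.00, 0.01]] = y @ [[0.19, 0.18, 0.08],[0.09, -0.15, 0.21]]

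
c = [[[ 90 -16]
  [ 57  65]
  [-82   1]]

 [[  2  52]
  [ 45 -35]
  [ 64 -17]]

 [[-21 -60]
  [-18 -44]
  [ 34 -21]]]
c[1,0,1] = 52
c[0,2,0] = -82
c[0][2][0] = -82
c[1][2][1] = -17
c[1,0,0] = 2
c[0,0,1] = -16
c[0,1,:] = [57, 65]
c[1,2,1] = -17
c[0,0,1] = -16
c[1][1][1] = -35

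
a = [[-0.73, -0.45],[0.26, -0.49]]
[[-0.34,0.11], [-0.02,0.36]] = a@[[0.33,  0.23], [0.21,  -0.61]]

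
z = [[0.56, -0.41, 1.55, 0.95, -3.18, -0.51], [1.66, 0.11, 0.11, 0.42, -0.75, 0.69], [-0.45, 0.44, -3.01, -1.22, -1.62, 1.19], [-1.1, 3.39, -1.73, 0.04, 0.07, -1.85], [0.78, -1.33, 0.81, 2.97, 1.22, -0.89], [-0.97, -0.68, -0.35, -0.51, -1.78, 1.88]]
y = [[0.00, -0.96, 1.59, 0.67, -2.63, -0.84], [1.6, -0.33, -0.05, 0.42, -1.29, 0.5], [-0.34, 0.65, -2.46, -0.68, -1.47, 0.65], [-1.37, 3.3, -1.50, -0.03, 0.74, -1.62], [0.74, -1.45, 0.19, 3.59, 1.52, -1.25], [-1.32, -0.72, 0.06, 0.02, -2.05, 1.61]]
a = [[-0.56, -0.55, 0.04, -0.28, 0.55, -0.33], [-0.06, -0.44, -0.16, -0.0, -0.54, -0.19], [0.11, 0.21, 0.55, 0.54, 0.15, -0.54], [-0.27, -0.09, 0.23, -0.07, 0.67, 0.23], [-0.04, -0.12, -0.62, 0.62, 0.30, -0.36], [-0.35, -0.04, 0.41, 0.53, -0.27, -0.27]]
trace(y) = 0.31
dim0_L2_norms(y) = [2.62, 3.87, 3.3, 3.74, 4.22, 2.86]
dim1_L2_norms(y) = [3.39, 2.18, 3.1, 4.26, 4.41, 3.01]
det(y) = -322.87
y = a + z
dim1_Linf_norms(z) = [3.18, 1.66, 3.01, 3.39, 2.97, 1.88]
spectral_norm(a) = 1.24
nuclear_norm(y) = 18.58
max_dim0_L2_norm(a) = 1.11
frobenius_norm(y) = 8.52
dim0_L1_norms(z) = [5.52, 6.36, 7.56, 6.11, 8.62, 7.01]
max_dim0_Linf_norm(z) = 3.39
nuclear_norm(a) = 4.91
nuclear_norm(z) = 18.67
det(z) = -309.42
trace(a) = -0.49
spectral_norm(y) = 5.32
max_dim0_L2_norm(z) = 4.24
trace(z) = 0.80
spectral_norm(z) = 5.60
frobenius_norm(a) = 2.23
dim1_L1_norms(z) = [7.16, 3.74, 7.93, 8.18, 8.0, 6.17]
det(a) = -0.09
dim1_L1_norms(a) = [2.31, 1.39, 2.1, 1.56, 2.06, 1.87]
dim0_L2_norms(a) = [0.73, 0.75, 0.97, 1.02, 1.11, 0.83]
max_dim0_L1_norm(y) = 9.7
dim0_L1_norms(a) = [1.39, 1.45, 2.01, 2.04, 2.48, 1.92]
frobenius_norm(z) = 8.65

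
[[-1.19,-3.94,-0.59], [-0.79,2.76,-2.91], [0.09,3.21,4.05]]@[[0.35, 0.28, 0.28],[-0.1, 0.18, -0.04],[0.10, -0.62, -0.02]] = [[-0.08, -0.68, -0.16], [-0.84, 2.08, -0.27], [0.12, -1.91, -0.18]]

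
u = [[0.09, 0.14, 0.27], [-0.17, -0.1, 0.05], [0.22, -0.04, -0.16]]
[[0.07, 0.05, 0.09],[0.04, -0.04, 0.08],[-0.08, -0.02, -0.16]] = u @ [[-0.13,  -0.04,  -0.43], [-0.00,  0.47,  0.1], [0.29,  -0.04,  0.41]]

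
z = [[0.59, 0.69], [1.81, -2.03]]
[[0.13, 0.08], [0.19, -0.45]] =z @ [[0.16, -0.06], [0.05, 0.17]]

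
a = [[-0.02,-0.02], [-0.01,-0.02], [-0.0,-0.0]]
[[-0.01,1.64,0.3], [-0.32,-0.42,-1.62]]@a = [[-0.02,  -0.03], [0.01,  0.01]]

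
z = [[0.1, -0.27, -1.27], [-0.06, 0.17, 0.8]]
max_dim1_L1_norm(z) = 1.64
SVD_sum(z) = [[0.1, -0.27, -1.27], [-0.06, 0.17, 0.80]] + [[0.0, -0.0, 0.00], [0.00, -0.0, 0.00]]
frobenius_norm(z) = 1.54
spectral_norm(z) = 1.54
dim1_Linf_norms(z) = [1.27, 0.8]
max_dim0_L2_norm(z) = 1.5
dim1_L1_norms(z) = [1.64, 1.03]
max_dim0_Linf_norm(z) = 1.27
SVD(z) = [[-0.85, 0.53], [0.53, 0.85]] @ diag([1.5389261282868198, 0.0025242179260646985]) @ [[-0.08, 0.21, 0.98], [1.00, -0.01, 0.08]]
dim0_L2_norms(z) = [0.12, 0.32, 1.5]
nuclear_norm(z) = 1.54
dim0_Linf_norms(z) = [0.1, 0.27, 1.27]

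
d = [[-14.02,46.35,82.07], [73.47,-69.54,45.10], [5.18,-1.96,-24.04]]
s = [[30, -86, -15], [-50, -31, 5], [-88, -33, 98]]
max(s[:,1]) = -31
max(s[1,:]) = 5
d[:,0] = [-14.02, 73.47, 5.18]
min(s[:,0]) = -88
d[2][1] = -1.96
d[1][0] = 73.47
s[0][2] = -15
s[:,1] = [-86, -31, -33]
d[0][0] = -14.02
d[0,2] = 82.07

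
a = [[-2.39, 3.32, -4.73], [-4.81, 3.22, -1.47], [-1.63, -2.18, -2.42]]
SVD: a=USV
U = [[-0.72, 0.2, -0.66], [-0.67, -0.42, 0.61], [-0.16, 0.89, 0.44]]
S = [8.25, 3.6, 2.65]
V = [[0.63, -0.51, 0.58], [0.03, -0.73, -0.68], [-0.77, -0.45, 0.45]]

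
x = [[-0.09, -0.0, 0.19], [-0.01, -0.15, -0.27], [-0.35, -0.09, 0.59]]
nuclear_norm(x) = 0.98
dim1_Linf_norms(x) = [0.19, 0.27, 0.59]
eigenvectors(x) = [[-0.28, -0.70, 0.14], [0.36, 0.64, -0.99], [-0.89, -0.32, -0.05]]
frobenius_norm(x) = 0.79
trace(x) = 0.35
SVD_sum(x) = [[-0.09, -0.01, 0.19], [0.1, 0.01, -0.20], [-0.31, -0.03, 0.61]] + [[0.01, 0.01, 0.00], [-0.11, -0.16, -0.07], [-0.04, -0.06, -0.02]] + [[-0.0, 0.0, -0.0], [-0.00, 0.0, -0.0], [0.00, -0.0, 0.00]]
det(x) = 0.00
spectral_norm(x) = 0.75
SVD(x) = [[-0.28, 0.05, -0.96], [0.30, -0.94, -0.14], [-0.91, -0.33, 0.25]] @ diag([0.75486039879032, 0.22041189525277696, 0.002091594893392198]) @ [[0.45, 0.05, -0.89], [0.54, 0.78, 0.32], [0.71, -0.63, 0.32]]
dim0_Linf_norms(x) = [0.35, 0.15, 0.59]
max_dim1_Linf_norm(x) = 0.59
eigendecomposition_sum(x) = [[-0.11, -0.02, 0.18],[0.14, 0.03, -0.24],[-0.34, -0.08, 0.59]] + [[-0.01, -0.0, 0.0], [0.0, 0.0, -0.0], [-0.0, -0.00, 0.0]] + [[0.02, 0.03, 0.0], [-0.15, -0.18, -0.03], [-0.01, -0.01, -0.00]]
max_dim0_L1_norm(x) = 1.05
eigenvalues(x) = [0.52, -0.0, -0.16]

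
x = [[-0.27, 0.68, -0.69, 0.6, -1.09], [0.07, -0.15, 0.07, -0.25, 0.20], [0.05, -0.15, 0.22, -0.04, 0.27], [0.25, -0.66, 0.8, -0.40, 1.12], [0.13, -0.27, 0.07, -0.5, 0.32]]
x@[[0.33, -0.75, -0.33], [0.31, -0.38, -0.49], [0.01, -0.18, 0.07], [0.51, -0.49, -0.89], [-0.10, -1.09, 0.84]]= [[0.53,0.96,-1.74], [-0.17,-0.1,0.45], [-0.08,-0.29,0.33], [-0.43,-1.11,1.59], [-0.33,-0.11,0.81]]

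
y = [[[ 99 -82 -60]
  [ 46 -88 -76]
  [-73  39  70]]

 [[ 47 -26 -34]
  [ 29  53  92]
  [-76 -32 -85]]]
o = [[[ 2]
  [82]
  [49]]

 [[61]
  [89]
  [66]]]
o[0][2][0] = 49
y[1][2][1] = -32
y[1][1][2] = 92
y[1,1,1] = 53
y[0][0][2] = -60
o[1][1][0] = 89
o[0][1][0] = 82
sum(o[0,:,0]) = 133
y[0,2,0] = -73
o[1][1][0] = 89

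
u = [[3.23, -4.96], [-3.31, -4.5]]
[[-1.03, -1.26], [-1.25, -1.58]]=u@ [[0.05, 0.07], [0.24, 0.3]]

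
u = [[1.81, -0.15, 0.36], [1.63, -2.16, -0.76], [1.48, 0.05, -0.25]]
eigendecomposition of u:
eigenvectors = [[-0.81, 0.04, -0.16], [-0.22, 1.0, -0.55], [-0.54, -0.07, 0.82]]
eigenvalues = [2.01, -2.04, -0.57]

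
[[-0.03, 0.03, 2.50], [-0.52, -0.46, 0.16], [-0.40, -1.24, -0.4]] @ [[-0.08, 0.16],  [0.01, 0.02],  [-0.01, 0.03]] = [[-0.02, 0.07],[0.04, -0.09],[0.02, -0.10]]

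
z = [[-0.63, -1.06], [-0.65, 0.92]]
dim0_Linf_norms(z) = [0.65, 1.06]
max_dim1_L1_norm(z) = 1.69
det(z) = -1.27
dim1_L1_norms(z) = [1.69, 1.57]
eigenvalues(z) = [-0.99, 1.28]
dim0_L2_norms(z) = [0.91, 1.4]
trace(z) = 0.29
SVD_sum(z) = [[-0.07, -1.09], [0.05, 0.88]] + [[-0.56, 0.03], [-0.70, 0.04]]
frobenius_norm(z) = 1.67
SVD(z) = [[-0.78, 0.63], [0.63, 0.78]] @ diag([1.405068994048303, 0.9028738128687143]) @ [[0.06, 1.0], [-1.00, 0.06]]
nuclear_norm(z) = 2.31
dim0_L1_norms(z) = [1.28, 1.98]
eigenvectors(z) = [[-0.95, 0.49], [-0.32, -0.87]]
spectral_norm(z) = 1.41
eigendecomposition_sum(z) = [[-0.83, -0.46],[-0.28, -0.16]] + [[0.20, -0.6],  [-0.37, 1.08]]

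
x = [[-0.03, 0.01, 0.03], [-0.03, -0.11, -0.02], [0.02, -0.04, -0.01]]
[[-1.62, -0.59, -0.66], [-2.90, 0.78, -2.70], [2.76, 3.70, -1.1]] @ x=[[0.05, 0.08, -0.03], [0.01, -0.01, -0.08], [-0.22, -0.34, 0.02]]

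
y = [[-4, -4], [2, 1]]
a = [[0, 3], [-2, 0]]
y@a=[[8, -12], [-2, 6]]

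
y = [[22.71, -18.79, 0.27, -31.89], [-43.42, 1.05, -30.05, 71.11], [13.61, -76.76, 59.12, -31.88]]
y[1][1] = 1.05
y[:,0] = [22.71, -43.42, 13.61]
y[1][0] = -43.42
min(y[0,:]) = -31.89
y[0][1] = -18.79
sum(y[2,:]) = -35.91000000000001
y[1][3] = 71.11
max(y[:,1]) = 1.05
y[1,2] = -30.05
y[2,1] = -76.76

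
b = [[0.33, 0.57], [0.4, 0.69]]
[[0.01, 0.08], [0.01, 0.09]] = b @ [[0.0, 0.01],[0.01, 0.13]]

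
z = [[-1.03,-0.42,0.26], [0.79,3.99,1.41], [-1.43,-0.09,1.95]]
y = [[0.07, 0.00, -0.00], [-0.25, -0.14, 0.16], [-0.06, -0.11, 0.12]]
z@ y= [[0.02, 0.03, -0.04], [-1.03, -0.71, 0.81], [-0.19, -0.2, 0.22]]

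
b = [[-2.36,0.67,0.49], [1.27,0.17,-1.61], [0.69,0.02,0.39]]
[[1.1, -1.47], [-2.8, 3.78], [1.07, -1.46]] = b@[[0.32, -0.44], [1.22, -1.65], [2.12, -2.87]]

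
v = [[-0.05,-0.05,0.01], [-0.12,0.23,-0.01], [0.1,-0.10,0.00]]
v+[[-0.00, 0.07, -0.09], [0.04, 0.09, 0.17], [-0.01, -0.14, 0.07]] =[[-0.05,0.02,-0.08],[-0.08,0.32,0.16],[0.09,-0.24,0.07]]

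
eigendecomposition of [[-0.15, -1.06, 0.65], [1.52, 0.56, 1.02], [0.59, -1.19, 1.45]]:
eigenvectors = [[(-0.6+0j), -0.04+0.35j, -0.04-0.35j], [(0.48+0j), 0.72+0.00j, (0.72-0j)], [0.64+0.00j, 0.32+0.50j, 0.32-0.50j]]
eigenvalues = [0j, (0.93+1.44j), (0.93-1.44j)]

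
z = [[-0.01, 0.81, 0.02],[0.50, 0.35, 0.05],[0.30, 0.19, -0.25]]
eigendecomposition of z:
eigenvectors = [[-0.66, -0.70, -0.12], [-0.69, 0.39, 0.02], [-0.30, 0.6, 0.99]]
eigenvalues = [0.85, -0.48, -0.28]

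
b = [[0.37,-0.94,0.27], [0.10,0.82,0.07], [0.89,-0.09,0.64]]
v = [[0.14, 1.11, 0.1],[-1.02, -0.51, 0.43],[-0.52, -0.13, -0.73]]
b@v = [[0.87, 0.86, -0.56], [-0.86, -0.32, 0.31], [-0.12, 0.95, -0.42]]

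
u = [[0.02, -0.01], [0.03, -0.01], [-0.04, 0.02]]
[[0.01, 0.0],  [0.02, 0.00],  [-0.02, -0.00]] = u@ [[0.63, 0.06], [0.07, 0.07]]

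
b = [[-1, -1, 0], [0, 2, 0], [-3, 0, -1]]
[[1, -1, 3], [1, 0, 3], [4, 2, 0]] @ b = [[-10, -3, -3], [-10, -1, -3], [-4, 0, 0]]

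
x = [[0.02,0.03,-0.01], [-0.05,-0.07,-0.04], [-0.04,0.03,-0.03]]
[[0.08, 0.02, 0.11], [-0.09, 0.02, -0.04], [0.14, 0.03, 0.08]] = x @ [[-0.5, 0.13, 1.58],[2.48, 0.27, 1.36],[-1.37, -1.01, -3.28]]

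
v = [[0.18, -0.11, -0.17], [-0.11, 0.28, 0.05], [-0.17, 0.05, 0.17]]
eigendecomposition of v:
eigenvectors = [[-0.61,0.72,-0.32], [0.61,0.16,-0.78], [0.51,0.67,0.54]]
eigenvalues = [0.43, -0.0, 0.2]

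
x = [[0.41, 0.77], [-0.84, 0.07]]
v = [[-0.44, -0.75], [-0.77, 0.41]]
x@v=[[-0.77, 0.01], [0.32, 0.66]]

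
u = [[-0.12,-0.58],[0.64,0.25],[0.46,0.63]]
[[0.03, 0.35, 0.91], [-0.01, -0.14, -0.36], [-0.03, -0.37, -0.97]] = u @ [[0.00, 0.02, 0.05], [-0.05, -0.60, -1.58]]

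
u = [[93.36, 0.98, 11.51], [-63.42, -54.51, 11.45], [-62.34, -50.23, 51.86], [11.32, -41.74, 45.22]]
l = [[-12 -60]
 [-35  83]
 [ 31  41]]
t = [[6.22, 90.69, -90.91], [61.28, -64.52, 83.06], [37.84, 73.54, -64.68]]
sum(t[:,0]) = 105.34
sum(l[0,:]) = -72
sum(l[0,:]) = -72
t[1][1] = -64.52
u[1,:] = [-63.42, -54.51, 11.45]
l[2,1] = 41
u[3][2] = 45.22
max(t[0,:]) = 90.69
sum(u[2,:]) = -60.709999999999994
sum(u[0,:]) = 105.85000000000001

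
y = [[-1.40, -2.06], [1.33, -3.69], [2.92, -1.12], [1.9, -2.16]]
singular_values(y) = [5.48, 3.1]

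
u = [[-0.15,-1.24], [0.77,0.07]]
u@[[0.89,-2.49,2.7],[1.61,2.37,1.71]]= [[-2.13, -2.57, -2.53],  [0.80, -1.75, 2.20]]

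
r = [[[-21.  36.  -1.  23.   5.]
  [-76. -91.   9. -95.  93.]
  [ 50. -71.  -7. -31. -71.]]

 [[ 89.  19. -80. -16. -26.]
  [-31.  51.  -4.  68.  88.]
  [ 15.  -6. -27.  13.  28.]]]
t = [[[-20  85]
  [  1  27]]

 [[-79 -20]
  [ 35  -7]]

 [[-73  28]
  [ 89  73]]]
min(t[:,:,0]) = -79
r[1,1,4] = 88.0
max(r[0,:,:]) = 93.0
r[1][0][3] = -16.0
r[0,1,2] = 9.0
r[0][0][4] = 5.0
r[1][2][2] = -27.0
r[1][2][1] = -6.0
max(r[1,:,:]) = 89.0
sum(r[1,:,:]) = 181.0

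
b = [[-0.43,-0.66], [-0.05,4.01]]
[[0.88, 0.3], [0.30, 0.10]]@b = [[-0.39,0.62], [-0.13,0.2]]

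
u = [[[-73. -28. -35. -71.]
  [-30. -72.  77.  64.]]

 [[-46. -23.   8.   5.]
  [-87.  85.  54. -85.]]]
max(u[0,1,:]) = 77.0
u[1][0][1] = -23.0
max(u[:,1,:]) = 85.0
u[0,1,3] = 64.0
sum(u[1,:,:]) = -89.0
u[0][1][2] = 77.0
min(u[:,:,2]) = -35.0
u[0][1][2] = 77.0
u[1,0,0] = -46.0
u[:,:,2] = [[-35.0, 77.0], [8.0, 54.0]]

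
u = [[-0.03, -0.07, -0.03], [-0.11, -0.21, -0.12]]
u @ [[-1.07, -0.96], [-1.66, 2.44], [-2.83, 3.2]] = [[0.23, -0.24], [0.81, -0.79]]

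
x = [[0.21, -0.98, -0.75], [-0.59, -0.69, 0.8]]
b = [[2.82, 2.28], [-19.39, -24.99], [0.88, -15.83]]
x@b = [[18.93, 36.84],[12.42, 3.23]]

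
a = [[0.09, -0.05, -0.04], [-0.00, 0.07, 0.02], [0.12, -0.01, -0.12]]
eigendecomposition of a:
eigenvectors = [[0.18+0.00j, (-0.78+0j), -0.78-0.00j],[(-0.12+0j), 0.06+0.37j, (0.06-0.37j)],[0.98+0.00j, (-0.49+0.05j), (-0.49-0.05j)]]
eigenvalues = [(-0.1+0j), (0.07+0.03j), (0.07-0.03j)]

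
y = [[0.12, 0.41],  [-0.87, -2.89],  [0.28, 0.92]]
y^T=[[0.12, -0.87, 0.28], [0.41, -2.89, 0.92]]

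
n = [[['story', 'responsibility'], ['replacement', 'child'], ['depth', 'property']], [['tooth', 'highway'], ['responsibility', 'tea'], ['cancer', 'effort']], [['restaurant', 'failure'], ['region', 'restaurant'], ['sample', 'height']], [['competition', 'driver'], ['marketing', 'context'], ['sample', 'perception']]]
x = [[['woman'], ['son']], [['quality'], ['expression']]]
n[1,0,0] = 'tooth'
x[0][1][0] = 'son'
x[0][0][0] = 'woman'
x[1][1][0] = 'expression'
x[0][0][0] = 'woman'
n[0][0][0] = 'story'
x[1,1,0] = 'expression'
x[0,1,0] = 'son'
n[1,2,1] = 'effort'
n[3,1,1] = 'context'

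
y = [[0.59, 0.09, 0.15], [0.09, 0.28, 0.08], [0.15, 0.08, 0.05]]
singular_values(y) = [0.66, 0.26, 0.0]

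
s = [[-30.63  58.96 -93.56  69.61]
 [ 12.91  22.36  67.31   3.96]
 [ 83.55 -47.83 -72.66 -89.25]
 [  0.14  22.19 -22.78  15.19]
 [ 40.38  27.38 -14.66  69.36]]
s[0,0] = -30.63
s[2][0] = 83.55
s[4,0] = 40.38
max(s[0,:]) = 69.61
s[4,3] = 69.36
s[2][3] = -89.25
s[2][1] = -47.83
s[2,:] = [83.55, -47.83, -72.66, -89.25]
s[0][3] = 69.61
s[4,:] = [40.38, 27.38, -14.66, 69.36]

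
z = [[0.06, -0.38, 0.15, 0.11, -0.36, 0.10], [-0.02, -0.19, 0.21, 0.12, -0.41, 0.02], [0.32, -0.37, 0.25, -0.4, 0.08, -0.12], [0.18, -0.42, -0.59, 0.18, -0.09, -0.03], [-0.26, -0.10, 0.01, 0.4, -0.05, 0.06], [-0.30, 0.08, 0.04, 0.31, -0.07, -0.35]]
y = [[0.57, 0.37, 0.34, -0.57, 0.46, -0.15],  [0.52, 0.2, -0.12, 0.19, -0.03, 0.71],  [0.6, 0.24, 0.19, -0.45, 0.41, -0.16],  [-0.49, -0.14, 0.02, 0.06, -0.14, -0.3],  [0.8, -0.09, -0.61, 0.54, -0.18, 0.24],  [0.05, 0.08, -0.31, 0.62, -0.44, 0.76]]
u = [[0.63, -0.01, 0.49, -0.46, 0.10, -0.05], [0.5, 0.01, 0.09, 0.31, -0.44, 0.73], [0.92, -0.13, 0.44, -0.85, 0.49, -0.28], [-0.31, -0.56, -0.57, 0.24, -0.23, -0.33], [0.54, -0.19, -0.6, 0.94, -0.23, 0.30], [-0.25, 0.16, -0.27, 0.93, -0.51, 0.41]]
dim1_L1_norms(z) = [1.16, 0.97, 1.54, 1.49, 0.88, 1.15]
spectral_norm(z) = 0.88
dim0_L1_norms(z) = [1.14, 1.54, 1.25, 1.52, 1.06, 0.68]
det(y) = -0.00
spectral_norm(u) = 2.24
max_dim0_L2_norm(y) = 1.36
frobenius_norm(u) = 2.86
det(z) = 0.00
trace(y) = 1.60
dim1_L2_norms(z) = [0.57, 0.51, 0.69, 0.77, 0.49, 0.57]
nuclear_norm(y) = 4.10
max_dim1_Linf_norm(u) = 0.94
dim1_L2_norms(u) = [0.93, 1.04, 1.45, 0.98, 1.31, 1.21]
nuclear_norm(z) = 3.09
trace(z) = -0.10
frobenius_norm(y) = 2.43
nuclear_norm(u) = 5.27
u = z + y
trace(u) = 1.50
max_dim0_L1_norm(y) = 3.03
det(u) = 0.00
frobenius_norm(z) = 1.49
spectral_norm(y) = 1.77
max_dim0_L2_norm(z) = 0.71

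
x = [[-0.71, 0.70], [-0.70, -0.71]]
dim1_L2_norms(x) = [1.0, 1.0]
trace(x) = -1.42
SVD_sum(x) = [[0.00, 0.70], [0.0, -0.71]] + [[-0.71, 0.0],[-0.70, 0.0]]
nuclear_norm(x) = 1.99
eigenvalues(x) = [(-0.71+0.7j), (-0.71-0.7j)]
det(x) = 0.99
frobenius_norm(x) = 1.41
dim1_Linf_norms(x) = [0.71, 0.71]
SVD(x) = [[-0.70, -0.71], [0.71, -0.7]] @ diag([0.9970456358662827, 0.9970456358662826]) @ [[-0.0, -1.0], [1.0, 0.0]]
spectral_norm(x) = 1.00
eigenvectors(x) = [[0.00-0.71j, 0.00+0.71j], [0.71+0.00j, (0.71-0j)]]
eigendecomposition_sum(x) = [[-0.36+0.35j, (0.35+0.35j)], [(-0.35-0.36j), (-0.36+0.35j)]] + [[-0.36-0.35j, 0.35-0.35j],[(-0.35+0.36j), -0.36-0.35j]]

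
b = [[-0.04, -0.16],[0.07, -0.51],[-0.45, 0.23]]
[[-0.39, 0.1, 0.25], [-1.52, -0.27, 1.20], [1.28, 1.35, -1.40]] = b @ [[-1.42, -2.94, 2.06], [2.78, 0.12, -2.07]]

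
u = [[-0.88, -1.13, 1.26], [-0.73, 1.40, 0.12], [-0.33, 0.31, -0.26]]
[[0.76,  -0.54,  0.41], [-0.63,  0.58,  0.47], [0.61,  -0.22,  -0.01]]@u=[[-0.41, -1.49, 0.79], [-0.02, 1.67, -0.85], [-0.37, -1.0, 0.74]]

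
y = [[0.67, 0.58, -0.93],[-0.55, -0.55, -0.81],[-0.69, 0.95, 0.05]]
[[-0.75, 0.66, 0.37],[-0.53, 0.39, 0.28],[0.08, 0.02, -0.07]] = y @ [[-0.09, 0.07, 0.05],[-0.02, 0.10, -0.02],[0.73, -0.60, -0.37]]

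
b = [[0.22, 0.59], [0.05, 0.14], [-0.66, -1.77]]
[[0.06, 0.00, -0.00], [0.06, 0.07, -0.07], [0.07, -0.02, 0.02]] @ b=[[0.01, 0.04], [0.06, 0.17], [0.0, 0.00]]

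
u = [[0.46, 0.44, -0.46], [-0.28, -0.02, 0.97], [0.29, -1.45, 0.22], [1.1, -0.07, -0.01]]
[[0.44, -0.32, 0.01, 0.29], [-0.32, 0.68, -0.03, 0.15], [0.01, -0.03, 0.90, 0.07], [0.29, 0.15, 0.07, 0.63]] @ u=[[0.61,0.17,-0.51], [-0.18,-0.12,0.80], [0.35,-1.3,0.16], [0.8,-0.02,0.02]]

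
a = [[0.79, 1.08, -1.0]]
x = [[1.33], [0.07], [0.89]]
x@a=[[1.05, 1.44, -1.33], [0.06, 0.08, -0.07], [0.7, 0.96, -0.89]]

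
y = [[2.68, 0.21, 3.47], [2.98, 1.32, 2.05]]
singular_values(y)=[5.71, 1.23]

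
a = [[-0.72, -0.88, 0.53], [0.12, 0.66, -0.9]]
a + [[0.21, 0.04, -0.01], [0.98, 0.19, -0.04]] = [[-0.51, -0.84, 0.52], [1.1, 0.85, -0.94]]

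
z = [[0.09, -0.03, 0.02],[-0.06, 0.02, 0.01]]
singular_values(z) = [0.11, 0.02]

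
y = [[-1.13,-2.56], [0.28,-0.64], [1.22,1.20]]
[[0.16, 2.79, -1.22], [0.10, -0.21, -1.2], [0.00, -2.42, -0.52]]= y@[[0.11, -1.61, -1.59],[-0.11, -0.38, 1.18]]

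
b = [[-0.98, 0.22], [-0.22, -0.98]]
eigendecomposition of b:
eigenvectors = [[0.00-0.71j, 0.00+0.71j],[(0.71+0j), 0.71-0.00j]]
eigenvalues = [(-0.98+0.22j), (-0.98-0.22j)]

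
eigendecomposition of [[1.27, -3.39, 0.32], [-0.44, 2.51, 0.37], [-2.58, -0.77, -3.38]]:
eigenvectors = [[-0.14, 0.75, 0.81], [-0.08, 0.22, -0.53], [0.99, -0.62, -0.25]]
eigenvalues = [-2.96, -0.0, 3.37]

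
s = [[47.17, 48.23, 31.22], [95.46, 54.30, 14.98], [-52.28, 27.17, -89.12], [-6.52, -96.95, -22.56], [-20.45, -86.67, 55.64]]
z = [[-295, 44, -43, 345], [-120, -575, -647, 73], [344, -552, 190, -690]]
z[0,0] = -295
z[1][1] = -575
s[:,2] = [31.22, 14.98, -89.12, -22.56, 55.64]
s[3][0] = -6.52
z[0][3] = 345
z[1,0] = -120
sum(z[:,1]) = -1083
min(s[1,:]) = 14.98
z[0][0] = -295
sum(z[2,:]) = -708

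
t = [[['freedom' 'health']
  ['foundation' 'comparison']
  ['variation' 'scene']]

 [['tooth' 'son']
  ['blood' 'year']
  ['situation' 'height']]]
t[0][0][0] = 'freedom'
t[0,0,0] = 'freedom'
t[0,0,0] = 'freedom'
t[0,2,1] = 'scene'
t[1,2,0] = 'situation'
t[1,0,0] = 'tooth'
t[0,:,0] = ['freedom', 'foundation', 'variation']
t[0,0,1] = 'health'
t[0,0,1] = 'health'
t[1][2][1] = 'height'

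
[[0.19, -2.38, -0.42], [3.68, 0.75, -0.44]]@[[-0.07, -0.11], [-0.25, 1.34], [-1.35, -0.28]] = [[1.15, -3.09],  [0.15, 0.72]]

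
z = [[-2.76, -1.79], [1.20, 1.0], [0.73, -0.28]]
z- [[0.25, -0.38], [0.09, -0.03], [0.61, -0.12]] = [[-3.01, -1.41],[1.11, 1.03],[0.12, -0.16]]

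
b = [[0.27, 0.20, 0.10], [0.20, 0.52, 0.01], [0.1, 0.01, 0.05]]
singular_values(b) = [0.64, 0.2, 0.0]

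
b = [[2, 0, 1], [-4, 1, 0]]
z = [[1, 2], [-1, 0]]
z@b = [[-6, 2, 1], [-2, 0, -1]]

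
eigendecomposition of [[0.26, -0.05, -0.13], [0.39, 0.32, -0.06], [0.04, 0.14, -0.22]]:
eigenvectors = [[(0.03-0.4j), 0.03+0.40j, (0.25+0j)], [-0.89+0.00j, (-0.89-0j), -0.08+0.00j], [(-0.22+0.05j), (-0.22-0.05j), (0.96+0j)]]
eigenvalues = [(0.29+0.18j), (0.29-0.18j), (-0.22+0j)]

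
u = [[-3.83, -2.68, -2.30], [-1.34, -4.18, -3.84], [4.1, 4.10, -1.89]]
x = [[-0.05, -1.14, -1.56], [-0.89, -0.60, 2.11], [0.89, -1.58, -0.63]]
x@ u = [[-4.68, -1.50, 7.44],[12.86, 13.54, 0.36],[-3.87, 1.64, 5.21]]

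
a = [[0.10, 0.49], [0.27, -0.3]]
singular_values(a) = [0.58, 0.28]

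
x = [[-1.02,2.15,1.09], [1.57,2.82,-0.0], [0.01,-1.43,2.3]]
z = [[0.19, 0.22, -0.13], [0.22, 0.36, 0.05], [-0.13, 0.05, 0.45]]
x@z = [[0.14,  0.6,  0.73], [0.92,  1.36,  -0.06], [-0.61,  -0.4,  0.96]]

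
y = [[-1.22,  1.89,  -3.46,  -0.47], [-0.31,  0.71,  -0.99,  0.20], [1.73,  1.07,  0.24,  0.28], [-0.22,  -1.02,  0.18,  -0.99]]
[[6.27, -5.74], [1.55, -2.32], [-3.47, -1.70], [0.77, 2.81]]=y @ [[-1.61, -0.36], [-0.24, -0.94], [-1.32, 1.48], [-0.41, -1.52]]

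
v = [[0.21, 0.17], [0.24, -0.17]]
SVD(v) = [[-0.59, -0.81], [-0.81, 0.59]] @ diag([0.3198197859289665, 0.23919720844598097]) @ [[-0.99, 0.11], [-0.11, -0.99]]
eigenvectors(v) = [[0.89, -0.34],[0.46, 0.94]]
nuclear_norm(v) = 0.56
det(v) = -0.08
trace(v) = 0.04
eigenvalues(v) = [0.3, -0.26]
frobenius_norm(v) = 0.40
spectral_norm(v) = 0.32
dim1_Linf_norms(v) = [0.21, 0.24]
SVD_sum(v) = [[0.19, -0.02], [0.26, -0.03]] + [[0.02, 0.19],  [-0.02, -0.14]]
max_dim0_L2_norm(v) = 0.32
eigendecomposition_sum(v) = [[0.25,0.09],  [0.13,0.05]] + [[-0.04,0.08], [0.11,-0.22]]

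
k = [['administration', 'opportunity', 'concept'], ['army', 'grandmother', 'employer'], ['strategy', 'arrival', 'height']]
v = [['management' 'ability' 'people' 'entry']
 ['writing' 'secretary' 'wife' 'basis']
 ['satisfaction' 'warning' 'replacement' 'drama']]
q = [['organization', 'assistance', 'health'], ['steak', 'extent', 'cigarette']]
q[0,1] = 'assistance'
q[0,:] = ['organization', 'assistance', 'health']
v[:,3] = ['entry', 'basis', 'drama']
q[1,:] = ['steak', 'extent', 'cigarette']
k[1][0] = 'army'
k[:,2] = ['concept', 'employer', 'height']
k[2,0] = 'strategy'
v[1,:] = ['writing', 'secretary', 'wife', 'basis']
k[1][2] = 'employer'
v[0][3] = 'entry'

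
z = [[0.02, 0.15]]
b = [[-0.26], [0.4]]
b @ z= [[-0.01, -0.04], [0.01, 0.06]]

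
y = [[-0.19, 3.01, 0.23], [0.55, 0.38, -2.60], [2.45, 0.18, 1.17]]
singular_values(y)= [3.04, 2.99, 2.36]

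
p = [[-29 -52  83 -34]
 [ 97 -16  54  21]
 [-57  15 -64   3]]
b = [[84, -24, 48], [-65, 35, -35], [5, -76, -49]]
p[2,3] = 3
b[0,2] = 48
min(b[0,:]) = -24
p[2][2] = -64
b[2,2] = -49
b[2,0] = 5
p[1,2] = 54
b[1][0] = -65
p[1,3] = 21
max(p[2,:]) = 15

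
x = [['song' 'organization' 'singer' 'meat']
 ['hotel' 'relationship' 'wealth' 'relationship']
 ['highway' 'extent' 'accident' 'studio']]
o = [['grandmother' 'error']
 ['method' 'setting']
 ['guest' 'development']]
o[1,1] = 'setting'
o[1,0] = 'method'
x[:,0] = ['song', 'hotel', 'highway']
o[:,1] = ['error', 'setting', 'development']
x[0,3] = 'meat'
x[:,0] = ['song', 'hotel', 'highway']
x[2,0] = 'highway'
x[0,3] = 'meat'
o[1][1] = 'setting'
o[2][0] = 'guest'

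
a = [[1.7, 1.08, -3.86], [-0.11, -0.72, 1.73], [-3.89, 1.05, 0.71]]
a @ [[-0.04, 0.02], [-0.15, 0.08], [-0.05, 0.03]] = [[-0.04,0.0], [0.03,-0.01], [-0.04,0.03]]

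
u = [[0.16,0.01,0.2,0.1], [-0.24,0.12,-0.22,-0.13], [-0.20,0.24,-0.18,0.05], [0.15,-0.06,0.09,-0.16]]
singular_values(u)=[0.57, 0.25, 0.13, 0.03]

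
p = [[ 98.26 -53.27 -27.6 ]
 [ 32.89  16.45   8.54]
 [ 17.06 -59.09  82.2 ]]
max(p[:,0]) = 98.26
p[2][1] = -59.09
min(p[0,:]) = -53.27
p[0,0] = 98.26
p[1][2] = 8.54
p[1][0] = 32.89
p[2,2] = 82.2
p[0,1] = -53.27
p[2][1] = -59.09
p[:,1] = [-53.27, 16.45, -59.09]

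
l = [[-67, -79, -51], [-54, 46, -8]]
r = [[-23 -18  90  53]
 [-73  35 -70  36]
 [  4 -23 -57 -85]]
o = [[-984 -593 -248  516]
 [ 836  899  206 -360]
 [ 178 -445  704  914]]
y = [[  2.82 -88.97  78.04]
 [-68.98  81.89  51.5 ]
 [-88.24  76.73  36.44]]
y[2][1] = 76.73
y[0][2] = 78.04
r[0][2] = 90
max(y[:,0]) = 2.82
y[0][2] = 78.04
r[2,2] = -57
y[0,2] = 78.04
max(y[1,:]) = 81.89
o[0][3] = 516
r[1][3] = 36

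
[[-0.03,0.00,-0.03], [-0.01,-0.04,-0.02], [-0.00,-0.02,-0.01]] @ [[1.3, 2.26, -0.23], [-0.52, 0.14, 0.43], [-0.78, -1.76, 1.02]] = [[-0.02,-0.01,-0.02], [0.02,0.01,-0.04], [0.02,0.01,-0.02]]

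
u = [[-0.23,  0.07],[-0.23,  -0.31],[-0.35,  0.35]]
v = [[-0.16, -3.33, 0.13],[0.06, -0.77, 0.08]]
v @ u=[[0.76, 1.07],[0.14, 0.27]]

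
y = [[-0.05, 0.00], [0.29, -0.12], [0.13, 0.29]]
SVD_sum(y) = [[-0.04, -0.02], [0.19, 0.09], [0.22, 0.10]] + [[-0.01, 0.02], [0.1, -0.21], [-0.09, 0.19]]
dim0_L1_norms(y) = [0.47, 0.41]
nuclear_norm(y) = 0.64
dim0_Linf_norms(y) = [0.29, 0.29]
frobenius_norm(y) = 0.45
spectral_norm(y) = 0.32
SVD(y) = [[-0.14, 0.07],[0.66, -0.74],[0.74, 0.67]] @ diag([0.3237728184141086, 0.31172289305757545]) @ [[0.91, 0.42], [-0.42, 0.91]]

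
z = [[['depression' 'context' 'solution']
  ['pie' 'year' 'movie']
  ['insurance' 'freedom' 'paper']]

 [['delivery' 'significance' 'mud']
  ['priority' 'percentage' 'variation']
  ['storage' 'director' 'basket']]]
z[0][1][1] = 'year'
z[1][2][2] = 'basket'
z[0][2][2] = 'paper'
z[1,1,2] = 'variation'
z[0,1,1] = 'year'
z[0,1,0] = 'pie'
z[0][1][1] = 'year'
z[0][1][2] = 'movie'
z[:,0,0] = ['depression', 'delivery']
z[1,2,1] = 'director'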